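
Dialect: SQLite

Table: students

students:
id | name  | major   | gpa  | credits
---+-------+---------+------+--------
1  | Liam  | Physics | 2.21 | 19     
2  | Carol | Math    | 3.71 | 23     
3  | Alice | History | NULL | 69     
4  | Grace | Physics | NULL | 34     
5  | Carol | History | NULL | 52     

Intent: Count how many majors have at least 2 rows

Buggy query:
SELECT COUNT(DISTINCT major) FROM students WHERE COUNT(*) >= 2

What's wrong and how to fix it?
Bug: WHERE filters individual rows, not groups, so a group-level COUNT is invalid there

Fix: Use a subquery that GROUPs and filters with HAVING, then count its rows

Corrected query:
SELECT COUNT(*) FROM (SELECT major FROM students GROUP BY major HAVING COUNT(*) >= 2)

Result:
COUNT(*)
--------
2       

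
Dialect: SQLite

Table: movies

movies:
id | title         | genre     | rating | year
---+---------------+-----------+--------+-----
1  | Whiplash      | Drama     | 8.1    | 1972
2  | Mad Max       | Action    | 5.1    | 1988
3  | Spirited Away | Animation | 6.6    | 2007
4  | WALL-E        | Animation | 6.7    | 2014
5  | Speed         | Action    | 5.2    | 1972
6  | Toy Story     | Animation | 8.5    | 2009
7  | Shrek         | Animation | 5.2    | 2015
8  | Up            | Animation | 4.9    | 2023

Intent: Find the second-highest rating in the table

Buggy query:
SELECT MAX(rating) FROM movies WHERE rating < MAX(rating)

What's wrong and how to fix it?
Bug: The inner MAX is an aggregate inside WHERE, which is not allowed

Fix: Compute the overall MAX in a subquery, then take MAX of rows below it

Corrected query:
SELECT MAX(rating) FROM movies WHERE rating < (SELECT MAX(rating) FROM movies)

Result:
MAX(rating)
-----------
8.1        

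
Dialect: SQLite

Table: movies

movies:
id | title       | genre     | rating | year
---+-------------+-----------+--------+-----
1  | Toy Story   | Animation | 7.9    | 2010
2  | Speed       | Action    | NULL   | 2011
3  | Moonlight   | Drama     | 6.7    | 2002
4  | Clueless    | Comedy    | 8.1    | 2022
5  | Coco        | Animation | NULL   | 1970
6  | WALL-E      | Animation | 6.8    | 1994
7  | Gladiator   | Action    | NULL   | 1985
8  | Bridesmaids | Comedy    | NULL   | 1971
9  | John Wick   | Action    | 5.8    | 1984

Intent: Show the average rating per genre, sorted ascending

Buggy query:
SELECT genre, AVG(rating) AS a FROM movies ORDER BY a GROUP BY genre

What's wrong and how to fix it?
Bug: GROUP BY must precede ORDER BY

Fix: Reorder: SELECT … FROM … GROUP BY … ORDER BY …

Corrected query:
SELECT genre, AVG(rating) AS a FROM movies GROUP BY genre ORDER BY a

Result:
genre     | a   
----------+-----
Action    | 5.8 
Drama     | 6.7 
Animation | 7.35
Comedy    | 8.1 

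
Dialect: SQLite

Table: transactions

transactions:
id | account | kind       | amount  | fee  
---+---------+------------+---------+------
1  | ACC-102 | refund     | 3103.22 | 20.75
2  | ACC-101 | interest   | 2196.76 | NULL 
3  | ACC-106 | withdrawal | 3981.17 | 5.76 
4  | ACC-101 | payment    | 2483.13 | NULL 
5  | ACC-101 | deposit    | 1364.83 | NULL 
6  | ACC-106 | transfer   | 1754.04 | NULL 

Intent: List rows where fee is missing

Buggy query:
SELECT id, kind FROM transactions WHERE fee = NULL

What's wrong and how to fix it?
Bug: Comparing to NULL with '=' never matches; NULL = NULL is unknown, not true

Fix: Use IS NULL to test for NULL

Corrected query:
SELECT id, kind FROM transactions WHERE fee IS NULL

Result:
id | kind    
---+---------
2  | interest
4  | payment 
5  | deposit 
6  | transfer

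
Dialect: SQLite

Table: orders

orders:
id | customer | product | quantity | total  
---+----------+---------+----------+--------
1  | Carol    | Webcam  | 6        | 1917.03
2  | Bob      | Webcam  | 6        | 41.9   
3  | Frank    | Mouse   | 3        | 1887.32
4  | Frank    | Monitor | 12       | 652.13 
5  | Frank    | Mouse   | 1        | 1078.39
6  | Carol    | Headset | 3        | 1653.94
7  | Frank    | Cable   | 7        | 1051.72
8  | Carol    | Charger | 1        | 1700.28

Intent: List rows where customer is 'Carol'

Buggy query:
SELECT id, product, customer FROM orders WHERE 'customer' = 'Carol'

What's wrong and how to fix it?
Bug: Single quotes denote string literals in SQL; the column name is being compared as a constant string

Fix: Remove the quotes around the column name (or use double quotes for an identifier)

Corrected query:
SELECT id, product, customer FROM orders WHERE customer = 'Carol'

Result:
id | product | customer
---+---------+---------
1  | Webcam  | Carol   
6  | Headset | Carol   
8  | Charger | Carol   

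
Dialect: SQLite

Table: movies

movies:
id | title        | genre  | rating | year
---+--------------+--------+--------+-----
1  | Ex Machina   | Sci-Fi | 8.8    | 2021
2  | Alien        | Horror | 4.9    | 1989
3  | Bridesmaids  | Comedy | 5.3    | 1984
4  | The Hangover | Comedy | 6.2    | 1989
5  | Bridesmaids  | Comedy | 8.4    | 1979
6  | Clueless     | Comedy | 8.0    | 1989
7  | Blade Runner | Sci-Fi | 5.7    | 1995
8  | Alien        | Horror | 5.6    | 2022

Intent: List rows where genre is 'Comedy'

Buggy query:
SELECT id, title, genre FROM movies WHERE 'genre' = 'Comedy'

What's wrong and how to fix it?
Bug: Single quotes denote string literals in SQL; the column name is being compared as a constant string

Fix: Reference the column as genre without single quotes

Corrected query:
SELECT id, title, genre FROM movies WHERE genre = 'Comedy'

Result:
id | title        | genre 
---+--------------+-------
3  | Bridesmaids  | Comedy
4  | The Hangover | Comedy
5  | Bridesmaids  | Comedy
6  | Clueless     | Comedy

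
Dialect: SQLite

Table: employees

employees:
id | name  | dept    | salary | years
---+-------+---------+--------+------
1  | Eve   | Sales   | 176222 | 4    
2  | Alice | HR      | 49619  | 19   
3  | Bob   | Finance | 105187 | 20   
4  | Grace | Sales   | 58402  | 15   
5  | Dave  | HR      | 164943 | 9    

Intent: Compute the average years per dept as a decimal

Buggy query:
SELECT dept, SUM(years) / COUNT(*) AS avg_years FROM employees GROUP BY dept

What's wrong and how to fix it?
Bug: Both operands are integers, so '/' performs integer division and truncates

Fix: Cast one side to REAL so the division keeps the fractional part

Corrected query:
SELECT dept, SUM(years) * 1.0 / COUNT(*) AS avg_years FROM employees GROUP BY dept

Result:
dept    | avg_years
--------+----------
Finance | 20       
HR      | 14       
Sales   | 9.5      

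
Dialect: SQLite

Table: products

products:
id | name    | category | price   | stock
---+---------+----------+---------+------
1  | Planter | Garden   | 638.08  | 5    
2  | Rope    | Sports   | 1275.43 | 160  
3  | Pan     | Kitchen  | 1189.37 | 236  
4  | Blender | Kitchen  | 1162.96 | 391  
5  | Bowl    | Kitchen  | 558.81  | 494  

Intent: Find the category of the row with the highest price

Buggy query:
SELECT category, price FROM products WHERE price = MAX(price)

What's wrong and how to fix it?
Bug: MAX(price) is an aggregate and cannot be used directly in WHERE

Fix: Use a subquery: WHERE price = (SELECT MAX(price) FROM products)

Corrected query:
SELECT category, price FROM products WHERE price = (SELECT MAX(price) FROM products)

Result:
category | price  
---------+--------
Sports   | 1275.43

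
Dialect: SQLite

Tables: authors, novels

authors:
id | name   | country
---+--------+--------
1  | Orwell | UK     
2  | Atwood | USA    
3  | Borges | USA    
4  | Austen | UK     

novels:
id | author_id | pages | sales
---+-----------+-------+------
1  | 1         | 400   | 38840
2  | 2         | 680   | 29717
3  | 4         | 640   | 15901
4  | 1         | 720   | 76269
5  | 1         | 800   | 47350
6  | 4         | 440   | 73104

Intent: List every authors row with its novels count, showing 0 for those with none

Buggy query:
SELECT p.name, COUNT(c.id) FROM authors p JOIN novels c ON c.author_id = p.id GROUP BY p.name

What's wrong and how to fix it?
Bug: An inner join excludes parents with zero children

Fix: Use LEFT JOIN so parents without children still appear (COUNT(c.id) gives 0)

Corrected query:
SELECT p.name, COUNT(c.id) FROM authors p LEFT JOIN novels c ON c.author_id = p.id GROUP BY p.name

Result:
name   | COUNT(c.id)
-------+------------
Atwood | 1          
Austen | 2          
Borges | 0          
Orwell | 3          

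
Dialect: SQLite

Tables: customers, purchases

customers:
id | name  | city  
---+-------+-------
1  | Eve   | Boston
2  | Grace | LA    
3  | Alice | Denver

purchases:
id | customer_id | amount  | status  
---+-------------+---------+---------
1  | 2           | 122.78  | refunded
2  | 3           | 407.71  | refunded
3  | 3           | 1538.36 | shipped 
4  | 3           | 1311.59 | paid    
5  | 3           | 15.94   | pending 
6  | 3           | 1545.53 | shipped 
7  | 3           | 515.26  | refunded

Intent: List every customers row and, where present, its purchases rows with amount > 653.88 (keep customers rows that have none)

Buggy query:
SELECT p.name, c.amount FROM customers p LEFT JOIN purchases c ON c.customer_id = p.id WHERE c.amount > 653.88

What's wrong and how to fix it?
Bug: Filtering c.amount in WHERE discards the NULL rows produced by LEFT JOIN, turning it into an inner join

Fix: Move the right-table condition into the ON clause so unmatched parents are kept

Corrected query:
SELECT p.name, c.amount FROM customers p LEFT JOIN purchases c ON c.customer_id = p.id AND c.amount > 653.88

Result:
name  | amount 
------+--------
Eve   | NULL   
Grace | NULL   
Alice | 1311.59
Alice | 1538.36
Alice | 1545.53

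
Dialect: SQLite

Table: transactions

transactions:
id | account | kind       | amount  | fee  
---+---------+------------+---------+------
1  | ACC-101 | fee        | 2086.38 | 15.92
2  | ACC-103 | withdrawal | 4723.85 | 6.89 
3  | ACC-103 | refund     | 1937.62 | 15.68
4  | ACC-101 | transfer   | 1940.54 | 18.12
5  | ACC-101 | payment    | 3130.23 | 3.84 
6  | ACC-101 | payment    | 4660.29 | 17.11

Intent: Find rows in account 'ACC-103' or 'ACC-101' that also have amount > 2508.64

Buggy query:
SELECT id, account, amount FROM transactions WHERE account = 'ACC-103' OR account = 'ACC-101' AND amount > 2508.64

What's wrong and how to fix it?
Bug: AND binds tighter than OR, so this parses as account = 'ACC-103' OR (account = 'ACC-101' AND amount > 2508.64)

Fix: Group the OR with parentheses (or use IN), then AND the threshold

Corrected query:
SELECT id, account, amount FROM transactions WHERE (account = 'ACC-103' OR account = 'ACC-101') AND amount > 2508.64

Result:
id | account | amount 
---+---------+--------
2  | ACC-103 | 4723.85
5  | ACC-101 | 3130.23
6  | ACC-101 | 4660.29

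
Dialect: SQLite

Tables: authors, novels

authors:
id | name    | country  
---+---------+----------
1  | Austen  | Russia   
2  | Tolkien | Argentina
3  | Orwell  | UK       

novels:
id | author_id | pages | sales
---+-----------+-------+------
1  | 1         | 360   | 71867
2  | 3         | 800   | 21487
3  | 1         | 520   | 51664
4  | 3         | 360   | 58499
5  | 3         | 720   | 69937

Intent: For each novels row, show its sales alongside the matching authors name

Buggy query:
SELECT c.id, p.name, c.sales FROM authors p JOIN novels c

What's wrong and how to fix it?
Bug: Missing join condition: each novels row is matched to all authors rows instead of just its own

Fix: Specify the join condition linking the foreign key to the parent id

Corrected query:
SELECT c.id, p.name, c.sales FROM authors p JOIN novels c ON c.author_id = p.id

Result:
id | name   | sales
---+--------+------
1  | Austen | 71867
2  | Orwell | 21487
3  | Austen | 51664
4  | Orwell | 58499
5  | Orwell | 69937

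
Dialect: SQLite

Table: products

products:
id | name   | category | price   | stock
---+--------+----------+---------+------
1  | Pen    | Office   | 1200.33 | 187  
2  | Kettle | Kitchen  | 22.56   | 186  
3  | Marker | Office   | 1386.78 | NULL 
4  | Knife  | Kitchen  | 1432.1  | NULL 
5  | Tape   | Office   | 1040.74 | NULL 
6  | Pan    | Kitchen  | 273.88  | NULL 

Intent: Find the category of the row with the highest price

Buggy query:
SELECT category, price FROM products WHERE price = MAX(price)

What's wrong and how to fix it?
Bug: WHERE is evaluated per row; an aggregate over the whole table isn't defined there

Fix: Wrap MAX in a scalar subquery so WHERE compares against a single value

Corrected query:
SELECT category, price FROM products WHERE price = (SELECT MAX(price) FROM products)

Result:
category | price 
---------+-------
Kitchen  | 1432.1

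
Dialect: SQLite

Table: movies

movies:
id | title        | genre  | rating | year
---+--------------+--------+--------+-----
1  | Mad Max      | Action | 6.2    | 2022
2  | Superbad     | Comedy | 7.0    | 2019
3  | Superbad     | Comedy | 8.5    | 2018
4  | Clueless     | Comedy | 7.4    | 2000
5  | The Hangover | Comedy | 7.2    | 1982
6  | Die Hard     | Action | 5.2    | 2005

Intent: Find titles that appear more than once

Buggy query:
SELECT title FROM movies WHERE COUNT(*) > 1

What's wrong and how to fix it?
Bug: COUNT(*) is an aggregate and cannot be used in WHERE

Fix: Group first, then use HAVING for the count condition

Corrected query:
SELECT title FROM movies GROUP BY title HAVING COUNT(*) > 1

Result:
title   
--------
Superbad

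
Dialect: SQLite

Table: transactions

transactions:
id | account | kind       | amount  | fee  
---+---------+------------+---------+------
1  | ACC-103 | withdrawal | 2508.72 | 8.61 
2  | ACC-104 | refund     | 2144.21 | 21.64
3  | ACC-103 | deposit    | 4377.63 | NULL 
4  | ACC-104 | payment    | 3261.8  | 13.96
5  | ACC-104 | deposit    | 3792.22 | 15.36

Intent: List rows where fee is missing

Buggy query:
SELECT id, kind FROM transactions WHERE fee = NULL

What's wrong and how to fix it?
Bug: '= NULL' is always unknown in SQL three-valued logic, so no rows match

Fix: Replace '= NULL' with 'IS NULL'

Corrected query:
SELECT id, kind FROM transactions WHERE fee IS NULL

Result:
id | kind   
---+--------
3  | deposit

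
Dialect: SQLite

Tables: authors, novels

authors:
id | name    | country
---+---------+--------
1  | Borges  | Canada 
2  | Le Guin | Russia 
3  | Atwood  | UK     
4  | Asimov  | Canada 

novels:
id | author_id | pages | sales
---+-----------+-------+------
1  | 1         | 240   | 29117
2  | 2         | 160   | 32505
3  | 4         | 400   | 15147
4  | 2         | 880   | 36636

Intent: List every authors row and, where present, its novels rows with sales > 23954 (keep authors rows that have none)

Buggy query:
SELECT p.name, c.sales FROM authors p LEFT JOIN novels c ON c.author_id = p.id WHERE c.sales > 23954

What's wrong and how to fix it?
Bug: A WHERE condition on the right-hand table after LEFT JOIN drops unmatched parents

Fix: Put 'c.sales > 23954' in the JOIN's ON clause instead of WHERE

Corrected query:
SELECT p.name, c.sales FROM authors p LEFT JOIN novels c ON c.author_id = p.id AND c.sales > 23954

Result:
name    | sales
--------+------
Borges  | 29117
Le Guin | 32505
Le Guin | 36636
Atwood  | NULL 
Asimov  | NULL 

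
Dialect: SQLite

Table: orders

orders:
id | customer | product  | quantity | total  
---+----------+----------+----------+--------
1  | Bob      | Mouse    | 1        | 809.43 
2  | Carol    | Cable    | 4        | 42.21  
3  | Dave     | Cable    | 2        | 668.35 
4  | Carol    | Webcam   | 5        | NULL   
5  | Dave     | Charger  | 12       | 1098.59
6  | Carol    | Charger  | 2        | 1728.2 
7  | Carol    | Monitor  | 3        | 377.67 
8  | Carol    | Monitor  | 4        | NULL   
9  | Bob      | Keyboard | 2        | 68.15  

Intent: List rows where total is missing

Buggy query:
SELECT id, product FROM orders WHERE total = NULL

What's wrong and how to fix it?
Bug: '= NULL' is always unknown in SQL three-valued logic, so no rows match

Fix: Replace '= NULL' with 'IS NULL'

Corrected query:
SELECT id, product FROM orders WHERE total IS NULL

Result:
id | product
---+--------
4  | Webcam 
8  | Monitor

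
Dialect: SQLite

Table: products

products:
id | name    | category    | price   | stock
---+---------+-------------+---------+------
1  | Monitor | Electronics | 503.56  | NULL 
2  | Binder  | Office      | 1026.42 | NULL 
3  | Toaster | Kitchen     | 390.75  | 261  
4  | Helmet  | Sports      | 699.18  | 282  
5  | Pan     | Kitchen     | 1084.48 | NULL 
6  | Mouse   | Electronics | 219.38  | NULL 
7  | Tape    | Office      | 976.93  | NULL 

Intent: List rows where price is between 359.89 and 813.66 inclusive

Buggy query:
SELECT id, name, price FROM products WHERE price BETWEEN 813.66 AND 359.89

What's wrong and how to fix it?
Bug: BETWEEN expects the lower bound first; with 813.66 AND 359.89 the range is empty

Fix: Swap the bounds so the smaller value comes first

Corrected query:
SELECT id, name, price FROM products WHERE price BETWEEN 359.89 AND 813.66

Result:
id | name    | price 
---+---------+-------
1  | Monitor | 503.56
3  | Toaster | 390.75
4  | Helmet  | 699.18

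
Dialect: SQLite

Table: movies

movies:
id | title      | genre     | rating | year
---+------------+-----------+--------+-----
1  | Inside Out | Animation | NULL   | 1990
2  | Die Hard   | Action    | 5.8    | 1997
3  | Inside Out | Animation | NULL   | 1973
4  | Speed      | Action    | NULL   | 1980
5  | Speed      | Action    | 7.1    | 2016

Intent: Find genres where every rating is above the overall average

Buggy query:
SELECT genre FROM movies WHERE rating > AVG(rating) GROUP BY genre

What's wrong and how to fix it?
Bug: WHERE evaluates per row before aggregation, so AVG() is unavailable

Fix: Use a subquery for AVG and a HAVING MIN(...) filter so the condition holds for every row in the group

Corrected query:
SELECT genre FROM movies GROUP BY genre HAVING MIN(rating) > (SELECT AVG(rating) FROM movies)

Result:
(no rows)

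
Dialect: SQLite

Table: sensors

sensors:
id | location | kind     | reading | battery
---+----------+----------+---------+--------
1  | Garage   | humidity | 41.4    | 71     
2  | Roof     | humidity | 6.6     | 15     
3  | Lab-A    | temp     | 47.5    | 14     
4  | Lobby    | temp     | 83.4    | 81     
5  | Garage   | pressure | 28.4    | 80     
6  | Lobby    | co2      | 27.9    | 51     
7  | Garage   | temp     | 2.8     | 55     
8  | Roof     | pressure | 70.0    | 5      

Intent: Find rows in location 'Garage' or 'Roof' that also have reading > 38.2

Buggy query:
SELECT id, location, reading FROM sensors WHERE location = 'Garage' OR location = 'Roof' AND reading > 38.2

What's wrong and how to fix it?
Bug: Without parentheses, AND is evaluated before OR, so the reading filter only applies to the 'Roof' branch

Fix: Group the OR with parentheses (or use IN), then AND the threshold

Corrected query:
SELECT id, location, reading FROM sensors WHERE (location = 'Garage' OR location = 'Roof') AND reading > 38.2

Result:
id | location | reading
---+----------+--------
1  | Garage   | 41.4   
8  | Roof     | 70     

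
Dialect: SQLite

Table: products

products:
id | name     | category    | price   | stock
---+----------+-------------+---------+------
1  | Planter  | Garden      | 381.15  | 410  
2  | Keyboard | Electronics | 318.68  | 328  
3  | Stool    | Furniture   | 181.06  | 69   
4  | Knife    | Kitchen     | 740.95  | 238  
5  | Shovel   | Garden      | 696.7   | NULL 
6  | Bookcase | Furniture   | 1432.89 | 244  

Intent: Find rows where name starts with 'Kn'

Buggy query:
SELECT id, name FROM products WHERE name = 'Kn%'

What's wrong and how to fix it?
Bug: '=' compares the literal string including the % character; pattern matching needs LIKE

Fix: Use LIKE for wildcard pattern matching

Corrected query:
SELECT id, name FROM products WHERE name LIKE 'Kn%'

Result:
id | name 
---+------
4  | Knife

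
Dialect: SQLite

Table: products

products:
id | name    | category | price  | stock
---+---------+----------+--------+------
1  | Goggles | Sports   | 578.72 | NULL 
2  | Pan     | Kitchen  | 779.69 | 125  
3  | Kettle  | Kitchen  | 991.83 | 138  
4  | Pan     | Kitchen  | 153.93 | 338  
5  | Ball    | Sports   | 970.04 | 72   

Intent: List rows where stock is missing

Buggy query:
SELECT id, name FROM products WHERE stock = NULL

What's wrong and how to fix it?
Bug: '= NULL' is always unknown in SQL three-valued logic, so no rows match

Fix: Use IS NULL to test for NULL

Corrected query:
SELECT id, name FROM products WHERE stock IS NULL

Result:
id | name   
---+--------
1  | Goggles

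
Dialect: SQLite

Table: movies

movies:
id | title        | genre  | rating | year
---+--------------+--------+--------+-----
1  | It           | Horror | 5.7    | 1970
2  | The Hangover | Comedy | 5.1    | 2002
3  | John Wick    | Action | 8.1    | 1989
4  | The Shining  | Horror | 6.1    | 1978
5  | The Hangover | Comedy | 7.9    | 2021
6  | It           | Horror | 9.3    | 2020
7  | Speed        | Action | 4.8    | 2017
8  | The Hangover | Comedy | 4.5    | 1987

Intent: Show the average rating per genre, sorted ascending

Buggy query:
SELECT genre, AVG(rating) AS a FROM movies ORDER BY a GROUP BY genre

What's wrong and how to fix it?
Bug: ORDER BY appears before GROUP BY; SQL clause order requires GROUP BY first

Fix: Reorder: SELECT … FROM … GROUP BY … ORDER BY …

Corrected query:
SELECT genre, AVG(rating) AS a FROM movies GROUP BY genre ORDER BY a

Result:
genre  | a       
-------+---------
Comedy | 5.833333
Action | 6.45    
Horror | 7.033333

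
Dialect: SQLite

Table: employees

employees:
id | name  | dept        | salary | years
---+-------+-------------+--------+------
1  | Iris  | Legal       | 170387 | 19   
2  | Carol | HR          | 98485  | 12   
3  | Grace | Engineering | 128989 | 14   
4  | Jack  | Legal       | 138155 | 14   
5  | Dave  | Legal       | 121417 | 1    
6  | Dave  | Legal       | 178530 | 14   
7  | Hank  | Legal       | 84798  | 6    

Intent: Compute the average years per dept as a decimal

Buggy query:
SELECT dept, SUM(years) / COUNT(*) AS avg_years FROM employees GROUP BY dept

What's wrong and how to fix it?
Bug: SUM(years) and COUNT(*) are both integers; the division truncates the fractional part

Fix: Cast one side to REAL so the division keeps the fractional part

Corrected query:
SELECT dept, SUM(years) * 1.0 / COUNT(*) AS avg_years FROM employees GROUP BY dept

Result:
dept        | avg_years
------------+----------
Engineering | 14       
HR          | 12       
Legal       | 10.8     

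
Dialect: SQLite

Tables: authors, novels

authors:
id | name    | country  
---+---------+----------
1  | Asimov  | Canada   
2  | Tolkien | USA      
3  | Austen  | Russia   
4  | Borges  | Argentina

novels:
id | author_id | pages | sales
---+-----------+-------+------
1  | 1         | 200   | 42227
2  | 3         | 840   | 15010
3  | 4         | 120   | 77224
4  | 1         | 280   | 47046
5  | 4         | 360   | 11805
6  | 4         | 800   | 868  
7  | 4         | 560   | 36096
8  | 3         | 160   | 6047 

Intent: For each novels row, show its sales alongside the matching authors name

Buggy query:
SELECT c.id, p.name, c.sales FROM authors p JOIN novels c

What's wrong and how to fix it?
Bug: Missing join condition: each novels row is matched to all authors rows instead of just its own

Fix: Add ON c.author_id = p.id to the JOIN

Corrected query:
SELECT c.id, p.name, c.sales FROM authors p JOIN novels c ON c.author_id = p.id

Result:
id | name   | sales
---+--------+------
1  | Asimov | 42227
2  | Austen | 15010
3  | Borges | 77224
4  | Asimov | 47046
5  | Borges | 11805
6  | Borges | 868  
7  | Borges | 36096
8  | Austen | 6047 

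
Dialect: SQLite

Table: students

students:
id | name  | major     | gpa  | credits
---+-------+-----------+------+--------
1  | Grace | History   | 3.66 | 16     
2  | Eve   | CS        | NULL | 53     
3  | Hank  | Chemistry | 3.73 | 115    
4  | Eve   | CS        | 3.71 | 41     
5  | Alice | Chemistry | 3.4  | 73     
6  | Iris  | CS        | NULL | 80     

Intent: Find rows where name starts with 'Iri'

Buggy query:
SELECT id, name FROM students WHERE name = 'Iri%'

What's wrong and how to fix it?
Bug: '=' compares the literal string including the % character; pattern matching needs LIKE

Fix: Replace '=' with LIKE so 'Iri%' is treated as a pattern

Corrected query:
SELECT id, name FROM students WHERE name LIKE 'Iri%'

Result:
id | name
---+-----
6  | Iris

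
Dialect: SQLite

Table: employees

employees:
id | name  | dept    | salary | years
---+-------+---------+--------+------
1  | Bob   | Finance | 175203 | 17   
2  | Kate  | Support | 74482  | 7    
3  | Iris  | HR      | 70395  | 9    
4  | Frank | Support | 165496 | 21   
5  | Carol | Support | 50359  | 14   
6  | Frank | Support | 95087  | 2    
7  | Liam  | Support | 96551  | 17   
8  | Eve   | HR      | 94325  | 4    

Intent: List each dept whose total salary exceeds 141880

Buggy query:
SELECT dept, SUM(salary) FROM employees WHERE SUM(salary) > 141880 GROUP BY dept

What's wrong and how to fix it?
Bug: SUM(salary) is an aggregate, but WHERE filters rows before aggregation

Fix: Move the aggregate condition to a HAVING clause

Corrected query:
SELECT dept, SUM(salary) FROM employees GROUP BY dept HAVING SUM(salary) > 141880

Result:
dept    | SUM(salary)
--------+------------
Finance | 175203     
HR      | 164720     
Support | 481975     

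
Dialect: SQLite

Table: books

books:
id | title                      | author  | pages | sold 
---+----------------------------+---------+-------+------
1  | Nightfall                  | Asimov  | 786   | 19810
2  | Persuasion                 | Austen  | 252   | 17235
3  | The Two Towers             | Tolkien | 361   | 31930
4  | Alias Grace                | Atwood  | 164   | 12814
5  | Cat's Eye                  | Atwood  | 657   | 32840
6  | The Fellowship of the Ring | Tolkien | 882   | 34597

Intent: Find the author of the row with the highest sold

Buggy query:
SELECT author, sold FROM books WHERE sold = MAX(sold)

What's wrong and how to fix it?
Bug: WHERE is evaluated per row; an aggregate over the whole table isn't defined there

Fix: Use a subquery: WHERE sold = (SELECT MAX(sold) FROM books)

Corrected query:
SELECT author, sold FROM books WHERE sold = (SELECT MAX(sold) FROM books)

Result:
author  | sold 
--------+------
Tolkien | 34597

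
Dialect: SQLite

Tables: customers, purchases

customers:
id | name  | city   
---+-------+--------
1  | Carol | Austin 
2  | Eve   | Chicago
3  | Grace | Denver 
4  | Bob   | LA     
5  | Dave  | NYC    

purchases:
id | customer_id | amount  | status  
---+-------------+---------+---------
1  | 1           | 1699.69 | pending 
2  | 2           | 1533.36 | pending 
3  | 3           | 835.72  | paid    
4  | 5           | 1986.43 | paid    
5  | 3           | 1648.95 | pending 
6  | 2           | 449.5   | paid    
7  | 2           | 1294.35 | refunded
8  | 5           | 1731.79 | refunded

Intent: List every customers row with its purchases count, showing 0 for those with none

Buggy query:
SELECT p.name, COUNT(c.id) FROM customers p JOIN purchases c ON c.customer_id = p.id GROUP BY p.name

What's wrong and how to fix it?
Bug: An inner join excludes parents with zero children

Fix: Switch to LEFT JOIN to retain unmatched parent rows

Corrected query:
SELECT p.name, COUNT(c.id) FROM customers p LEFT JOIN purchases c ON c.customer_id = p.id GROUP BY p.name

Result:
name  | COUNT(c.id)
------+------------
Bob   | 0          
Carol | 1          
Dave  | 2          
Eve   | 3          
Grace | 2          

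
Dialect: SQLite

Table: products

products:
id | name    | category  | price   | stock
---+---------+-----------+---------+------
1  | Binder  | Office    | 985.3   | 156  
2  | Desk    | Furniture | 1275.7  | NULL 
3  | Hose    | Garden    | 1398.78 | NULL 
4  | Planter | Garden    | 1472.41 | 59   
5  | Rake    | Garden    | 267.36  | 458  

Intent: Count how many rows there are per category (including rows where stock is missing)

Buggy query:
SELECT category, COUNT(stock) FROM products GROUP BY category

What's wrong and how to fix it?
Bug: COUNT(stock) skips NULLs, so groups with missing stock are undercounted

Fix: Replace COUNT(stock) with COUNT(*)

Corrected query:
SELECT category, COUNT(*) FROM products GROUP BY category

Result:
category  | COUNT(*)
----------+---------
Furniture | 1       
Garden    | 3       
Office    | 1       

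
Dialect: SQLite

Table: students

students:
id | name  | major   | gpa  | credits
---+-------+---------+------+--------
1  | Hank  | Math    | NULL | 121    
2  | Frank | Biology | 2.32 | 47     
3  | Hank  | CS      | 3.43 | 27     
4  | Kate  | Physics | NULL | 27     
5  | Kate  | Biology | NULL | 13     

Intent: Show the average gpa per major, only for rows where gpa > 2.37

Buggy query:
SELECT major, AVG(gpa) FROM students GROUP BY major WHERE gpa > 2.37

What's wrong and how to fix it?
Bug: Row-level WHERE must come before GROUP BY in the clause order

Fix: Move the WHERE clause before GROUP BY

Corrected query:
SELECT major, AVG(gpa) FROM students WHERE gpa > 2.37 GROUP BY major

Result:
major | AVG(gpa)
------+---------
CS    | 3.43    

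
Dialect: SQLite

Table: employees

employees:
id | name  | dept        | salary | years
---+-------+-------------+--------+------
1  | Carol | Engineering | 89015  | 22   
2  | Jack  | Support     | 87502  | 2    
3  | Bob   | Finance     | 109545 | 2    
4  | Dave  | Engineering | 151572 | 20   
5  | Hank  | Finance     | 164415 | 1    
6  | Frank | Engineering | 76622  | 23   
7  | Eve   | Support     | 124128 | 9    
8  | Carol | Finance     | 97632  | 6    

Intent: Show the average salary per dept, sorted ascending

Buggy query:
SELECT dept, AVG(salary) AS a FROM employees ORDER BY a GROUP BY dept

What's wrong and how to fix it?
Bug: ORDER BY appears before GROUP BY; SQL clause order requires GROUP BY first

Fix: Reorder: SELECT … FROM … GROUP BY … ORDER BY …

Corrected query:
SELECT dept, AVG(salary) AS a FROM employees GROUP BY dept ORDER BY a

Result:
dept        | a            
------------+--------------
Engineering | 105736.333333
Support     | 105815       
Finance     | 123864       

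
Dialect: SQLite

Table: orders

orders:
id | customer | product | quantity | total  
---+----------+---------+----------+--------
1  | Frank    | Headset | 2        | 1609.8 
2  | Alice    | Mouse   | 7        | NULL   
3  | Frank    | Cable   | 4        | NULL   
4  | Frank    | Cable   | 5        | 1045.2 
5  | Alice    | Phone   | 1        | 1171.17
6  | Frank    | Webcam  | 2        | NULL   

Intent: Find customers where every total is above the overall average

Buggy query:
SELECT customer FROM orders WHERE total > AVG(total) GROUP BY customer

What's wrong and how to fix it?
Bug: AVG() is an aggregate; it can't sit directly in WHERE

Fix: Compute the overall average in a scalar subquery and compare each group's MIN against it in HAVING

Corrected query:
SELECT customer FROM orders GROUP BY customer HAVING MIN(total) > (SELECT AVG(total) FROM orders)

Result:
(no rows)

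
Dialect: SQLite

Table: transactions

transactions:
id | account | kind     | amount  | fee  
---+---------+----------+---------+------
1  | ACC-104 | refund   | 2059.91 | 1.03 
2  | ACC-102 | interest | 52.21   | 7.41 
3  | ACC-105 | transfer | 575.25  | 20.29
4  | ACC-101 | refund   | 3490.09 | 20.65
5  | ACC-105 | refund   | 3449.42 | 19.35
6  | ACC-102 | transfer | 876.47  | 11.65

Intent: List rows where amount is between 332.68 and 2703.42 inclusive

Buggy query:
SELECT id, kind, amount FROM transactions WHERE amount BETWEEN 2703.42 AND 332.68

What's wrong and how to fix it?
Bug: The bounds are reversed; BETWEEN a AND b requires a <= b to match anything

Fix: Write BETWEEN 332.68 AND 2703.42

Corrected query:
SELECT id, kind, amount FROM transactions WHERE amount BETWEEN 332.68 AND 2703.42

Result:
id | kind     | amount 
---+----------+--------
1  | refund   | 2059.91
3  | transfer | 575.25 
6  | transfer | 876.47 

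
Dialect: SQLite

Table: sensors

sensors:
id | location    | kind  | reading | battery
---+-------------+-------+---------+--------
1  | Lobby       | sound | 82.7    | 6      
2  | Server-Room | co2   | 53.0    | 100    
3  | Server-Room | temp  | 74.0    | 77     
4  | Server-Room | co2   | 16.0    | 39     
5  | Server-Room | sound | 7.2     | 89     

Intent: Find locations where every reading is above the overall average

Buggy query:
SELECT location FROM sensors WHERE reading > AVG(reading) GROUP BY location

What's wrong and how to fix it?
Bug: AVG() is an aggregate; it can't sit directly in WHERE

Fix: Compute the overall average in a scalar subquery and compare each group's MIN against it in HAVING

Corrected query:
SELECT location FROM sensors GROUP BY location HAVING MIN(reading) > (SELECT AVG(reading) FROM sensors)

Result:
location
--------
Lobby   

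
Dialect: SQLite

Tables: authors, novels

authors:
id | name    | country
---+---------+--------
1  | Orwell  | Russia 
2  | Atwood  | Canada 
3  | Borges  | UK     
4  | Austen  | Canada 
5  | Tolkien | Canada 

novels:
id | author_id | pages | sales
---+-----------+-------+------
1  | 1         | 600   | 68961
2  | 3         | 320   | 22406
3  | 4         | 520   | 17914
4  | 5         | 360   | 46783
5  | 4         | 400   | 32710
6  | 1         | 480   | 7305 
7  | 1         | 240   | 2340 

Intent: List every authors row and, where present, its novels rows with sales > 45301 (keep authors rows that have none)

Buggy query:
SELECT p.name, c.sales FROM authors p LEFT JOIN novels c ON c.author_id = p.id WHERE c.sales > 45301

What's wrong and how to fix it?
Bug: Filtering c.sales in WHERE discards the NULL rows produced by LEFT JOIN, turning it into an inner join

Fix: Move the right-table condition into the ON clause so unmatched parents are kept

Corrected query:
SELECT p.name, c.sales FROM authors p LEFT JOIN novels c ON c.author_id = p.id AND c.sales > 45301

Result:
name    | sales
--------+------
Orwell  | 68961
Atwood  | NULL 
Borges  | NULL 
Austen  | NULL 
Tolkien | 46783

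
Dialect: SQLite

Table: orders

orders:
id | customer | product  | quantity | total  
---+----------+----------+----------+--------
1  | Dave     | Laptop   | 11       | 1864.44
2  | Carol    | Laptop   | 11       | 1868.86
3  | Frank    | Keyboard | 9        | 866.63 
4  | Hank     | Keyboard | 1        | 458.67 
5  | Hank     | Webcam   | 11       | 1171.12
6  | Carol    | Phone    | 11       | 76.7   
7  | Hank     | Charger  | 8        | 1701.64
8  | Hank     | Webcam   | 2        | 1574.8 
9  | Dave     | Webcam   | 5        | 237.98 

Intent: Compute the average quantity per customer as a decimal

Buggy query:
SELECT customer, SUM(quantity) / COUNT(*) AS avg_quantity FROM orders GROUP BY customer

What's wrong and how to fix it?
Bug: SUM(quantity) and COUNT(*) are both integers; the division truncates the fractional part

Fix: Multiply by 1.0 (or CAST to REAL) to force floating-point division

Corrected query:
SELECT customer, SUM(quantity) * 1.0 / COUNT(*) AS avg_quantity FROM orders GROUP BY customer

Result:
customer | avg_quantity
---------+-------------
Carol    | 11          
Dave     | 8           
Frank    | 9           
Hank     | 5.5         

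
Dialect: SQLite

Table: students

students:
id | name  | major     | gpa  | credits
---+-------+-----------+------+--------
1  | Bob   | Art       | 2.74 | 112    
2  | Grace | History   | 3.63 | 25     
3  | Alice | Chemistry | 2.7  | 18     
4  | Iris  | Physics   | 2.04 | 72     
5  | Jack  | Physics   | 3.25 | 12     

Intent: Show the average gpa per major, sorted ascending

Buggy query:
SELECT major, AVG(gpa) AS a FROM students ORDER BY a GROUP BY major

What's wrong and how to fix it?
Bug: ORDER BY appears before GROUP BY; SQL clause order requires GROUP BY first

Fix: Reorder: SELECT … FROM … GROUP BY … ORDER BY …

Corrected query:
SELECT major, AVG(gpa) AS a FROM students GROUP BY major ORDER BY a

Result:
major     | a    
----------+------
Physics   | 2.645
Chemistry | 2.7  
Art       | 2.74 
History   | 3.63 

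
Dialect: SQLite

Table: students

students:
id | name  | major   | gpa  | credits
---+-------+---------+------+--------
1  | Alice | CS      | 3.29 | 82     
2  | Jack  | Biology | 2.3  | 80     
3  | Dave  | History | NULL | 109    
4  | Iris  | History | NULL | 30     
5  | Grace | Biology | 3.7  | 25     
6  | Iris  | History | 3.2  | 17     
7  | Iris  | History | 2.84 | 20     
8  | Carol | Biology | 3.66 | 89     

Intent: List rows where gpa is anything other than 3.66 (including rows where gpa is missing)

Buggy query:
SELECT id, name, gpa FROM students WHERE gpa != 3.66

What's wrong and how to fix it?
Bug: Inequality against NULL is unknown, not true; rows with NULL are dropped

Fix: Handle NULL separately with IS NULL alongside the inequality

Corrected query:
SELECT id, name, gpa FROM students WHERE gpa != 3.66 OR gpa IS NULL

Result:
id | name  | gpa 
---+-------+-----
1  | Alice | 3.29
2  | Jack  | 2.3 
3  | Dave  | NULL
4  | Iris  | NULL
5  | Grace | 3.7 
6  | Iris  | 3.2 
7  | Iris  | 2.84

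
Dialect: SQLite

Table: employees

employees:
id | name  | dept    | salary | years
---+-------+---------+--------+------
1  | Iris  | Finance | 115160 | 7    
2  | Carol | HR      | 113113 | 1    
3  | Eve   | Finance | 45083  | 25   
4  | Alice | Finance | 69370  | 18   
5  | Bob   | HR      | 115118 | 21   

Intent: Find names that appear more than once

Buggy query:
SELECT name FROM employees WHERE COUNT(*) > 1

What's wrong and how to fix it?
Bug: COUNT(*) is an aggregate and cannot be used in WHERE

Fix: Group first, then use HAVING for the count condition

Corrected query:
SELECT name FROM employees GROUP BY name HAVING COUNT(*) > 1

Result:
(no rows)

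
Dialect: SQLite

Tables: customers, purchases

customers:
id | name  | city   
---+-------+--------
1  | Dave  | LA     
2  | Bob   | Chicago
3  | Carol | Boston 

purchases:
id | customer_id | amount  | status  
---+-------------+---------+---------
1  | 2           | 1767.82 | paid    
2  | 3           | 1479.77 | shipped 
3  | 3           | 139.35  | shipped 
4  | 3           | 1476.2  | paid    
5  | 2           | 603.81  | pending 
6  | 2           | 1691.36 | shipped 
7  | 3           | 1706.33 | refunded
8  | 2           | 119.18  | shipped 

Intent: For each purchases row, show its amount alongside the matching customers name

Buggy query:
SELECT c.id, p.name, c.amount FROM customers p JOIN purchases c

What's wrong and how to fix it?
Bug: JOIN with no ON clause produces a cartesian product; every purchases row pairs with every customers row

Fix: Specify the join condition linking the foreign key to the parent id

Corrected query:
SELECT c.id, p.name, c.amount FROM customers p JOIN purchases c ON c.customer_id = p.id

Result:
id | name  | amount 
---+-------+--------
1  | Bob   | 1767.82
2  | Carol | 1479.77
3  | Carol | 139.35 
4  | Carol | 1476.2 
5  | Bob   | 603.81 
6  | Bob   | 1691.36
7  | Carol | 1706.33
8  | Bob   | 119.18 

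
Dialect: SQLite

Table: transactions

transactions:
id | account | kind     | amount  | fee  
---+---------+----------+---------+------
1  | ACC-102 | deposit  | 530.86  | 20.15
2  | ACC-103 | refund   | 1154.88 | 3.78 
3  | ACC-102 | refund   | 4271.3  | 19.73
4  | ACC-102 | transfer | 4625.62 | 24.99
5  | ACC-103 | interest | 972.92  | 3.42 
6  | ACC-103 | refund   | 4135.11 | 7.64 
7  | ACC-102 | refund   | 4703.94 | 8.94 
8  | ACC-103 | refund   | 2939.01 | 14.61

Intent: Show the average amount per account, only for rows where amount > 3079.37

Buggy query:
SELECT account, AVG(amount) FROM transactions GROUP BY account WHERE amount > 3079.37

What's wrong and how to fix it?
Bug: Row-level WHERE must come before GROUP BY in the clause order

Fix: Place WHERE between FROM and GROUP BY

Corrected query:
SELECT account, AVG(amount) FROM transactions WHERE amount > 3079.37 GROUP BY account

Result:
account | AVG(amount)
--------+------------
ACC-102 | 4533.62    
ACC-103 | 4135.11    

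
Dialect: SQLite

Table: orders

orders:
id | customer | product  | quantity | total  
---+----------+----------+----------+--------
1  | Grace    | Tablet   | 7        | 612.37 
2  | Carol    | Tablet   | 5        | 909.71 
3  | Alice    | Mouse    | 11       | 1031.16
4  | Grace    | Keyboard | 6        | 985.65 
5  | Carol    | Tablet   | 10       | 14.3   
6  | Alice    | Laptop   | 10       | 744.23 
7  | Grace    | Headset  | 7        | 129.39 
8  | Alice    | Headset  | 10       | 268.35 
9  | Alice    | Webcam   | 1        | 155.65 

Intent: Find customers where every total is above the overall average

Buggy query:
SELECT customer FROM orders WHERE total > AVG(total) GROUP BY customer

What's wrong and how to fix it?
Bug: AVG() is an aggregate; it can't sit directly in WHERE

Fix: Compute the overall average in a scalar subquery and compare each group's MIN against it in HAVING

Corrected query:
SELECT customer FROM orders GROUP BY customer HAVING MIN(total) > (SELECT AVG(total) FROM orders)

Result:
(no rows)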